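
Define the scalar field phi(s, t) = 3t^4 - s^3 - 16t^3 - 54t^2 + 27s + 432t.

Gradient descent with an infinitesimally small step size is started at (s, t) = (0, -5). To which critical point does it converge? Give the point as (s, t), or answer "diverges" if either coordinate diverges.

phi is separable, so gradient descent decouples: s follows -∂phi/∂s, t follows -∂phi/∂t.
∂phi/∂s = -3(s - 3)(s + 3); at s=0 this is 27, so s decreases.
∂phi/∂t = 12(t - 4)(t - 3)(t + 3); at t=-5 this is -1728, so t increases.
s converges to its nearest critical value -3 (a local min of the s-part); t converges to -3. The iterate converges to (-3, -3).

(-3, -3)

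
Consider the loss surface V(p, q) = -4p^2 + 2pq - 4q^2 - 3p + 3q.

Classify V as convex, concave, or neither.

concave

V is quadratic, so its Hessian is the constant matrix H = [[-8, 2], [2, -8]].
det(H) = 60, tr(H) = -16.
det(H) > 0 and tr(H) < 0, so H is negative definite everywhere: concave.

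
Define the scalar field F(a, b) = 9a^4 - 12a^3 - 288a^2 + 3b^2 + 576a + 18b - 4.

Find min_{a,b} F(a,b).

F(a,b) separates as P(a) + Q(b) − 4, so its minimum is min P + min Q − 4.
P'(a) = 36(a - 4)(a - 1)(a + 4) vanishes at a ∈ {-4, 1, 4}; Q'(b) = 6b + 18 vanishes at b ∈ {-3}.
Local minima of P (where P''>0): P(-4)=-3840, P(4)=-768. Local minima of Q: Q(-3)=-27.
So the global minimum of F is P(-4) + Q(-3) − 4 = -3840 − 27 − 4 = -3871, attained at (-4, -3).

-3871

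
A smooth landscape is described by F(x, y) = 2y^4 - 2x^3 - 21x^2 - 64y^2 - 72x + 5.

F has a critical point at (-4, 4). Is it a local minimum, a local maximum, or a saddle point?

The mixed partial ∂²F/∂x∂y is 0, so the Hessian at any point is diag(F_xx, F_yy) = diag(-6(2x + 7), 8(3y^2 - 16)).
At (-4, 4): H = diag(6, 256).
Both eigenvalues are positive, so H is positive definite: a local minimum.

local minimum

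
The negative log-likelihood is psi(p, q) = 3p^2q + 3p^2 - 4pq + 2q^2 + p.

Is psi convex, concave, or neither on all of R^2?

neither

The term 3p^2q is cubic, so the Hessian is not constant.
∂²psi/∂p² = 6q + 6, which takes both signs as q varies (negative for sufficiently negative q). A diagonal entry of the Hessian changing sign means the Hessian is neither positive- nor negative-semidefinite on all of R^2.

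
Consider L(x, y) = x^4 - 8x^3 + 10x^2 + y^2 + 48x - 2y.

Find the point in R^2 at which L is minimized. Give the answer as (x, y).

(-1, 1)

L(x,y) separates as P(x) + Q(y), so its minimum is min P + min Q.
P'(x) = 4(x - 4)(x - 3)(x + 1) vanishes at x ∈ {-1, 3, 4}; Q'(y) = 2y - 2 vanishes at y ∈ {1}.
Local minima of P (where P''>0): P(-1)=-29, P(4)=96. Local minima of Q: Q(1)=-1.
So the global minimum of L is P(-1) + Q(1) = -29 − 1 = -30, attained at (-1, 1).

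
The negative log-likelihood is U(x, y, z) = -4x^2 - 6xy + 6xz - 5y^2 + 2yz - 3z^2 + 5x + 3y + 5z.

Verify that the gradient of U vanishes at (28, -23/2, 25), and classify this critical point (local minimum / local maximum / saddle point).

local maximum

∇U = (-8x - 6y + 6z + 5, -6x - 10y + 2z + 3, 6x + 2y - 6z + 5); substituting (28, -23/2, 25) gives ∇U = (0, 0, 0), so (28, -23/2, 25) is indeed a critical point.
The Hessian is constant: H = [[-8, -6, 6], [-6, -10, 2], [6, 2, -6]].
Leading principal minors: Δ₁ = -8, Δ₂ = 44, Δ₃ = -16.
The minors alternate sign starting negative (−, +, −), so H is negative definite: a local maximum.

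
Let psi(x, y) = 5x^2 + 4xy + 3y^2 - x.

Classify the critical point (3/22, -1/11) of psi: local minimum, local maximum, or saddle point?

local minimum

The Hessian of psi is constant: H = [[10, 4], [4, 6]].
det(H) = 10·6 − 4² = 44.
det(H) > 0 and tr(H) = 16 > 0, so H is positive definite and the point is a local minimum.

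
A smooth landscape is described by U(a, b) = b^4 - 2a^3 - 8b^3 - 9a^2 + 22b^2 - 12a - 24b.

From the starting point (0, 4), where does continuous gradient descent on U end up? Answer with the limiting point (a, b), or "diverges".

diverges

U is separable, so gradient descent decouples: a follows -∂U/∂a, b follows -∂U/∂b.
∂U/∂a = -6(a + 1)(a + 2); at a=0 this is -12, so a increases.
∂U/∂b = 4(b - 3)(b - 2)(b - 1); at b=4 this is 24, so b decreases.
The a-coordinate has no critical point in that direction and runs off to infinity.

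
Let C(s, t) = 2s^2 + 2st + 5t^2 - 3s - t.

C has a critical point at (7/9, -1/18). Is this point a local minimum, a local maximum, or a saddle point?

local minimum

The Hessian of C is constant: H = [[4, 2], [2, 10]].
det(H) = 4·10 − 2² = 36.
det(H) > 0 and tr(H) = 14 > 0, so H is positive definite and the point is a local minimum.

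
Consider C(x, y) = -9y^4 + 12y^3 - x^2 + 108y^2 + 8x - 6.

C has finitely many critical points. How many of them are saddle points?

C separates as a function of x plus a function of y, so ∇C=0 decouples.
∂C/∂x = -2(x - 4) = 0 at x ∈ {4}; ∂C/∂y = -36y(y - 3)(y + 2) = 0 at y ∈ {-2, 0, 3}.
The Hessian is diagonal: diag(C_xx, C_yy). Second derivatives: C_xx(4)=-2; C_yy(-2)=-360, C_yy(0)=216, C_yy(3)=-540.
Saddle points occur where the two diagonal entries have opposite signs: (4, 0). Count: 1.

1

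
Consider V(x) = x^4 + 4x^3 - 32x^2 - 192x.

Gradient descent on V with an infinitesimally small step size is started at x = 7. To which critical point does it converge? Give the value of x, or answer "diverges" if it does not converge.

4

V'(x) = 4(x - 4)(x + 3)(x + 4), so V'(7) = 1320.
Gradient descent moves in the -V' direction, i.e. x is decreasing.
The nearest critical point in that direction is x = 4, where V'' = 224 > 0 (a local minimum). The iterate converges there.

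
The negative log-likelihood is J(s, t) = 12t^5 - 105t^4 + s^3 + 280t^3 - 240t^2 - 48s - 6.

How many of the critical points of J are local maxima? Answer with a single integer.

J separates as a function of s plus a function of t, so ∇J=0 decouples.
∂J/∂s = 3(s - 4)(s + 4) = 0 at s ∈ {-4, 4}; ∂J/∂t = 60t(t - 4)(t - 2)(t - 1) = 0 at t ∈ {0, 1, 2, 4}.
The Hessian is diagonal: diag(J_ss, J_tt). Second derivatives: J_ss(-4)=-24, J_ss(4)=24; J_tt(0)=-480, J_tt(1)=180, J_tt(2)=-240, J_tt(4)=1440.
Local maxima occur where both diagonal entries negative: (-4, 0), (-4, 2). Count: 2.

2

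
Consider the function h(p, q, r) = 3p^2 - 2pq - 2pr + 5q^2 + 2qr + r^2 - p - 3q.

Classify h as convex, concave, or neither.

convex

h is quadratic, so its Hessian is the constant matrix H = [[6, -2, -2], [-2, 10, 2], [-2, 2, 2]].
Leading principal minors: 6, 56, 64.
All positive ⇒ H ≻ 0 ⇒ convex.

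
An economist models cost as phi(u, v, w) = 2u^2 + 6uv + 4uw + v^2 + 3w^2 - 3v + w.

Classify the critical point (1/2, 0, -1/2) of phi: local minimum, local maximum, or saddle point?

The Hessian is constant: H = [[4, 6, 4], [6, 2, 0], [4, 0, 6]].
Leading principal minors: Δ₁ = 4, Δ₂ = -28, Δ₃ = -200.
The minors fit neither the all-positive nor the alternating-sign pattern, so H is indefinite: a saddle point.

saddle point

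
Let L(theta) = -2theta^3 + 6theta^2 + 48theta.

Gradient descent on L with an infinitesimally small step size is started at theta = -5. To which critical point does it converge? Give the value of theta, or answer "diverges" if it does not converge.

L'(theta) = -6(theta - 4)(theta + 2), so L'(-5) = -162.
Gradient descent moves in the -L' direction, i.e. theta is increasing.
The nearest critical point in that direction is theta = -2, where L'' = 36 > 0 (a local minimum). The iterate converges there.

-2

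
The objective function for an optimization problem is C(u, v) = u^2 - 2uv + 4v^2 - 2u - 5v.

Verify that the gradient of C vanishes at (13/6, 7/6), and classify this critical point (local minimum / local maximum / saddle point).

∇C = (2u - 2v - 2, -2u + 8v - 5); substituting (13/6, 7/6) gives ∇C = (0, 0), so (13/6, 7/6) is indeed a critical point.
The Hessian of C is constant: H = [[2, -2], [-2, 8]].
det(H) = 2·8 − (-2)² = 12.
det(H) > 0 and tr(H) = 10 > 0, so H is positive definite and the point is a local minimum.

local minimum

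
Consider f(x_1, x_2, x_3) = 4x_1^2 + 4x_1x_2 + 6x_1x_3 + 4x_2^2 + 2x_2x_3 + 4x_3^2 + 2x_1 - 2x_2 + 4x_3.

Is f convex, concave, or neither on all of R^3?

convex

f is quadratic, so its Hessian is the constant matrix H = [[8, 4, 6], [4, 8, 2], [6, 2, 8]].
Leading principal minors: 8, 48, 160.
All positive ⇒ H ≻ 0 ⇒ convex.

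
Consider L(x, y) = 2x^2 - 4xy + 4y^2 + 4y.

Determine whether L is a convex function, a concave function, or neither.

convex

L is quadratic, so its Hessian is the constant matrix H = [[4, -4], [-4, 8]].
det(H) = 16, tr(H) = 12.
det(H) > 0 and tr(H) > 0, so H is positive definite everywhere: convex.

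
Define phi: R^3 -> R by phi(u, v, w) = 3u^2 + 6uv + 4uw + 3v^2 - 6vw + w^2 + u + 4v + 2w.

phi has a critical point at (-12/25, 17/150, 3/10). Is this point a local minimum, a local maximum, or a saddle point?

The Hessian is constant: H = [[6, 6, 4], [6, 6, -6], [4, -6, 2]].
Leading principal minors: Δ₁ = 6, Δ₂ = 0, Δ₃ = -600.
The minors fit neither the all-positive nor the alternating-sign pattern, so H is indefinite: a saddle point.

saddle point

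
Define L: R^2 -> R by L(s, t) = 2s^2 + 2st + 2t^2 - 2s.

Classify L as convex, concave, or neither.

L is quadratic, so its Hessian is the constant matrix H = [[4, 2], [2, 4]].
det(H) = 12, tr(H) = 8.
det(H) > 0 and tr(H) > 0, so H is positive definite everywhere: convex.

convex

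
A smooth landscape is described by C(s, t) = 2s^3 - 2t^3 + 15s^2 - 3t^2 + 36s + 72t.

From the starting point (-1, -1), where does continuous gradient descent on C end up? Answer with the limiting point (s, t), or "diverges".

C is separable, so gradient descent decouples: s follows -∂C/∂s, t follows -∂C/∂t.
∂C/∂s = 6(s + 2)(s + 3); at s=-1 this is 12, so s decreases.
∂C/∂t = -6(t - 3)(t + 4); at t=-1 this is 72, so t decreases.
s converges to its nearest critical value -2 (a local min of the s-part); t converges to -4. The iterate converges to (-2, -4).

(-2, -4)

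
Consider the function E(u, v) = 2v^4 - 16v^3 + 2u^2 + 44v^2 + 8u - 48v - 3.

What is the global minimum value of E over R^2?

E(u,v) separates as P(u) + Q(v) − 3, so its minimum is min P + min Q − 3.
P'(u) = 4u + 8 vanishes at u ∈ {-2}; Q'(v) = 8(v - 3)(v - 2)(v - 1) vanishes at v ∈ {1, 2, 3}.
Local minima of P (where P''>0): P(-2)=-8. Local minima of Q: Q(1)=-18, Q(3)=-18.
So the global minimum of E is P(-2) + Q(1) − 3 = -8 − 18 − 3 = -29, attained at (-2, 1).

-29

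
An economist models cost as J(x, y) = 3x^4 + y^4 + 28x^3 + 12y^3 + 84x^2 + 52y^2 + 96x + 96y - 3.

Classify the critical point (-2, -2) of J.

saddle point

The mixed partial ∂²J/∂x∂y is 0, so the Hessian at any point is diag(J_xx, J_yy) = diag(12(3x^2 + 14x + 14), 4(3y^2 + 18y + 26)).
At (-2, -2): H = diag(-24, 8).
The eigenvalues have opposite signs, so H is indefinite: a saddle point.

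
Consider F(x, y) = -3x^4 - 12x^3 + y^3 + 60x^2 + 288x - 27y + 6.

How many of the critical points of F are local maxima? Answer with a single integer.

F separates as a function of x plus a function of y, so ∇F=0 decouples.
∂F/∂x = -12(x - 3)(x + 2)(x + 4) = 0 at x ∈ {-4, -2, 3}; ∂F/∂y = 3(y - 3)(y + 3) = 0 at y ∈ {-3, 3}.
The Hessian is diagonal: diag(F_xx, F_yy). Second derivatives: F_xx(-4)=-168, F_xx(-2)=120, F_xx(3)=-420; F_yy(-3)=-18, F_yy(3)=18.
Local maxima occur where both diagonal entries negative: (-4, -3), (3, -3). Count: 2.

2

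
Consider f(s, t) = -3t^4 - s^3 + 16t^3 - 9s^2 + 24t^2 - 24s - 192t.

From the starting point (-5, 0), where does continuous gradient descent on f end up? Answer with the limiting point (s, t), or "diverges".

(-4, 2)

f is separable, so gradient descent decouples: s follows -∂f/∂s, t follows -∂f/∂t.
∂f/∂s = -3(s + 2)(s + 4); at s=-5 this is -9, so s increases.
∂f/∂t = -12(t - 4)(t - 2)(t + 2); at t=0 this is -192, so t increases.
s converges to its nearest critical value -4 (a local min of the s-part); t converges to 2. The iterate converges to (-4, 2).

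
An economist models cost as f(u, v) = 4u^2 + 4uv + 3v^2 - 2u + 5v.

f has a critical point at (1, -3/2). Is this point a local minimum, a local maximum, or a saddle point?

The Hessian of f is constant: H = [[8, 4], [4, 6]].
det(H) = 8·6 − 4² = 32.
det(H) > 0 and tr(H) = 14 > 0, so H is positive definite and the point is a local minimum.

local minimum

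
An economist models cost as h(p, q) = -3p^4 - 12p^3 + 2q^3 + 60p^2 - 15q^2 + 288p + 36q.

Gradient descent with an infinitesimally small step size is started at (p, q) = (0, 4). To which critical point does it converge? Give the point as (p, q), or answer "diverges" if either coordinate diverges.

(-2, 3)

h is separable, so gradient descent decouples: p follows -∂h/∂p, q follows -∂h/∂q.
∂h/∂p = -12(p - 3)(p + 2)(p + 4); at p=0 this is 288, so p decreases.
∂h/∂q = 6(q - 3)(q - 2); at q=4 this is 12, so q decreases.
p converges to its nearest critical value -2 (a local min of the p-part); q converges to 3. The iterate converges to (-2, 3).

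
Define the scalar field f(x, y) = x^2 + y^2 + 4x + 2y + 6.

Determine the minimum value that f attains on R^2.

f(x,y) separates as P(x) + Q(y) + 6, so its minimum is min P + min Q + 6.
P'(x) = 2x + 4 vanishes at x ∈ {-2}; Q'(y) = 2y + 2 vanishes at y ∈ {-1}.
Local minima of P (where P''>0): P(-2)=-4. Local minima of Q: Q(-1)=-1.
So the global minimum of f is P(-2) + Q(-1) + 6 = -4 − 1 + 6 = 1, attained at (-2, -1).

1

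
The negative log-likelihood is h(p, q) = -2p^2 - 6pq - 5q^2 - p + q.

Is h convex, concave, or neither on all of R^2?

h is quadratic, so its Hessian is the constant matrix H = [[-4, -6], [-6, -10]].
det(H) = 4, tr(H) = -14.
det(H) > 0 and tr(H) < 0, so H is negative definite everywhere: concave.

concave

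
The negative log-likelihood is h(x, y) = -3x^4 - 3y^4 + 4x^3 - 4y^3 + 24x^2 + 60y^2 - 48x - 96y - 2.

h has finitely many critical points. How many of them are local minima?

1

h separates as a function of x plus a function of y, so ∇h=0 decouples.
∂h/∂x = -12(x - 2)(x - 1)(x + 2) = 0 at x ∈ {-2, 1, 2}; ∂h/∂y = -12(y - 2)(y - 1)(y + 4) = 0 at y ∈ {-4, 1, 2}.
The Hessian is diagonal: diag(h_xx, h_yy). Second derivatives: h_xx(-2)=-144, h_xx(1)=36, h_xx(2)=-48; h_yy(-4)=-360, h_yy(1)=60, h_yy(2)=-72.
Local minima occur where both diagonal entries positive: (1, 1). Count: 1.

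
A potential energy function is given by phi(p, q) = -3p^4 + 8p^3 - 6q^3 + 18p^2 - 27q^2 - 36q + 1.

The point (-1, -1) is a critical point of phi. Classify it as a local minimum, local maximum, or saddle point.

local maximum

The mixed partial ∂²phi/∂p∂q is 0, so the Hessian at any point is diag(phi_pp, phi_qq) = diag(12(-3p^2 + 4p + 3), -18(2q + 3)).
At (-1, -1): H = diag(-48, -18).
Both eigenvalues are negative, so H is negative definite: a local maximum.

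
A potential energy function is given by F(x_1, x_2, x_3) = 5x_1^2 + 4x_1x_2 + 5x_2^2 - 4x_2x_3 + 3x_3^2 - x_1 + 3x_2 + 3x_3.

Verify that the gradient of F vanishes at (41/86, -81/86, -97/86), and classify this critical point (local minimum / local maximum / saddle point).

local minimum

∇F = (10x_1 + 4x_2 - 1, 4x_1 + 10x_2 - 4x_3 + 3, -4x_2 + 6x_3 + 3); substituting (41/86, -81/86, -97/86) gives ∇F = (0, 0, 0), so (41/86, -81/86, -97/86) is indeed a critical point.
The Hessian is constant: H = [[10, 4, 0], [4, 10, -4], [0, -4, 6]].
Leading principal minors: Δ₁ = 10, Δ₂ = 84, Δ₃ = 344.
All leading minors are positive, so H is positive definite: a local minimum.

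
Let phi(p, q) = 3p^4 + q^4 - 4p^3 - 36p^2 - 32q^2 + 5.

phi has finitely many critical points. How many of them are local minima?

4

phi separates as a function of p plus a function of q, so ∇phi=0 decouples.
∂phi/∂p = 12p(p - 3)(p + 2) = 0 at p ∈ {-2, 0, 3}; ∂phi/∂q = 4q(q - 4)(q + 4) = 0 at q ∈ {-4, 0, 4}.
The Hessian is diagonal: diag(phi_pp, phi_qq). Second derivatives: phi_pp(-2)=120, phi_pp(0)=-72, phi_pp(3)=180; phi_qq(-4)=128, phi_qq(0)=-64, phi_qq(4)=128.
Local minima occur where both diagonal entries positive: (-2, -4), (-2, 4), (3, -4), (3, 4). Count: 4.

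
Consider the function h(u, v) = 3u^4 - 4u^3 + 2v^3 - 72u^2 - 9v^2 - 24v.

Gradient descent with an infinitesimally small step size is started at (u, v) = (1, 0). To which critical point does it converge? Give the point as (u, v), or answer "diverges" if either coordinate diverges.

h is separable, so gradient descent decouples: u follows -∂h/∂u, v follows -∂h/∂v.
∂h/∂u = 12u(u - 4)(u + 3); at u=1 this is -144, so u increases.
∂h/∂v = 6(v - 4)(v + 1); at v=0 this is -24, so v increases.
u converges to its nearest critical value 4 (a local min of the u-part); v converges to 4. The iterate converges to (4, 4).

(4, 4)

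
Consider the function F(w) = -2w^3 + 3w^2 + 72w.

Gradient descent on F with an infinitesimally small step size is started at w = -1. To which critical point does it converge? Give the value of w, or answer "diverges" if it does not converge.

F'(w) = -6(w - 4)(w + 3), so F'(-1) = 60.
Gradient descent moves in the -F' direction, i.e. w is decreasing.
The nearest critical point in that direction is w = -3, where F'' = 42 > 0 (a local minimum). The iterate converges there.

-3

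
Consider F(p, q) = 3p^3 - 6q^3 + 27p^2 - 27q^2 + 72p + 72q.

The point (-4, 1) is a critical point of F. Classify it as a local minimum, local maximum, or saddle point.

The mixed partial ∂²F/∂p∂q is 0, so the Hessian at any point is diag(F_pp, F_qq) = diag(18(p + 3), -18(2q + 3)).
At (-4, 1): H = diag(-18, -90).
Both eigenvalues are negative, so H is negative definite: a local maximum.

local maximum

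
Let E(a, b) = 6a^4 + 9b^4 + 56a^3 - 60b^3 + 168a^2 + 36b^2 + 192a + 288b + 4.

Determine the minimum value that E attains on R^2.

-307

E(a,b) separates as P(a) + Q(b) + 4, so its minimum is min P + min Q + 4.
P'(a) = 24(a + 1)(a + 2)(a + 4) vanishes at a ∈ {-4, -2, -1}; Q'(b) = 36(b - 4)(b - 2)(b + 1) vanishes at b ∈ {-1, 2, 4}.
Local minima of P (where P''>0): P(-4)=-128, P(-1)=-74. Local minima of Q: Q(-1)=-183, Q(4)=192.
So the global minimum of E is P(-4) + Q(-1) + 4 = -128 − 183 + 4 = -307, attained at (-4, -1).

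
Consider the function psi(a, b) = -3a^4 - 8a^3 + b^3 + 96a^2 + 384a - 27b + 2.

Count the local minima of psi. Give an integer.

1

psi separates as a function of a plus a function of b, so ∇psi=0 decouples.
∂psi/∂a = -12(a - 4)(a + 2)(a + 4) = 0 at a ∈ {-4, -2, 4}; ∂psi/∂b = 3(b - 3)(b + 3) = 0 at b ∈ {-3, 3}.
The Hessian is diagonal: diag(psi_aa, psi_bb). Second derivatives: psi_aa(-4)=-192, psi_aa(-2)=144, psi_aa(4)=-576; psi_bb(-3)=-18, psi_bb(3)=18.
Local minima occur where both diagonal entries positive: (-2, 3). Count: 1.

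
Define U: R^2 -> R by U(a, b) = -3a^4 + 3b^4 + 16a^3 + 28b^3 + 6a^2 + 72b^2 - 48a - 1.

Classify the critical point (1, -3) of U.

saddle point

The mixed partial ∂²U/∂a∂b is 0, so the Hessian at any point is diag(U_aa, U_bb) = diag(12(-3a^2 + 8a + 1), 12(3b^2 + 14b + 12)).
At (1, -3): H = diag(72, -36).
The eigenvalues have opposite signs, so H is indefinite: a saddle point.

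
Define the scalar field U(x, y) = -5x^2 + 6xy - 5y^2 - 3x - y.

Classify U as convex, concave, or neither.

U is quadratic, so its Hessian is the constant matrix H = [[-10, 6], [6, -10]].
det(H) = 64, tr(H) = -20.
det(H) > 0 and tr(H) < 0, so H is negative definite everywhere: concave.

concave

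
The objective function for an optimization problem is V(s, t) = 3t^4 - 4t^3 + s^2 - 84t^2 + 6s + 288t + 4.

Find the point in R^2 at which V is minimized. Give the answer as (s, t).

(-3, -4)

V(s,t) separates as P(s) + Q(t) + 4, so its minimum is min P + min Q + 4.
P'(s) = 2s + 6 vanishes at s ∈ {-3}; Q'(t) = 12(t - 3)(t - 2)(t + 4) vanishes at t ∈ {-4, 2, 3}.
Local minima of P (where P''>0): P(-3)=-9. Local minima of Q: Q(-4)=-1472, Q(3)=243.
So the global minimum of V is P(-3) + Q(-4) + 4 = -9 − 1472 + 4 = -1477, attained at (-3, -4).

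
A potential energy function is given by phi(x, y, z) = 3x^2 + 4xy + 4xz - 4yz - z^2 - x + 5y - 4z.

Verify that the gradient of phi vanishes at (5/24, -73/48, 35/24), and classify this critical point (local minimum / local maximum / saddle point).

∇phi = (6x + 4y + 4z - 1, 4x - 4z + 5, 4x - 4y - 2z - 4); substituting (5/24, -73/48, 35/24) gives ∇phi = (0, 0, 0), so (5/24, -73/48, 35/24) is indeed a critical point.
The Hessian is constant: H = [[6, 4, 4], [4, 0, -4], [4, -4, -2]].
Leading principal minors: Δ₁ = 6, Δ₂ = -16, Δ₃ = -192.
The minors fit neither the all-positive nor the alternating-sign pattern, so H is indefinite: a saddle point.

saddle point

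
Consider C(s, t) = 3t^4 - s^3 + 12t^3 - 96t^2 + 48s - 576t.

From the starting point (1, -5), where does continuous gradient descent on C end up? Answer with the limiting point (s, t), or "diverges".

(-4, -4)

C is separable, so gradient descent decouples: s follows -∂C/∂s, t follows -∂C/∂t.
∂C/∂s = -3(s - 4)(s + 4); at s=1 this is 45, so s decreases.
∂C/∂t = 12(t - 4)(t + 3)(t + 4); at t=-5 this is -216, so t increases.
s converges to its nearest critical value -4 (a local min of the s-part); t converges to -4. The iterate converges to (-4, -4).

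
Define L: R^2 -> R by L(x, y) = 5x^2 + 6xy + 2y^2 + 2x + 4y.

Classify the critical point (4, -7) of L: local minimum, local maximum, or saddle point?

The Hessian of L is constant: H = [[10, 6], [6, 4]].
det(H) = 10·4 − 6² = 4.
det(H) > 0 and tr(H) = 14 > 0, so H is positive definite and the point is a local minimum.

local minimum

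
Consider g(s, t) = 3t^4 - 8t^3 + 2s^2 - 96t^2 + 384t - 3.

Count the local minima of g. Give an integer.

g separates as a function of s plus a function of t, so ∇g=0 decouples.
∂g/∂s = 4s = 0 at s ∈ {0}; ∂g/∂t = 12(t - 4)(t - 2)(t + 4) = 0 at t ∈ {-4, 2, 4}.
The Hessian is diagonal: diag(g_ss, g_tt). Second derivatives: g_ss(0)=4; g_tt(-4)=576, g_tt(2)=-144, g_tt(4)=192.
Local minima occur where both diagonal entries positive: (0, -4), (0, 4). Count: 2.

2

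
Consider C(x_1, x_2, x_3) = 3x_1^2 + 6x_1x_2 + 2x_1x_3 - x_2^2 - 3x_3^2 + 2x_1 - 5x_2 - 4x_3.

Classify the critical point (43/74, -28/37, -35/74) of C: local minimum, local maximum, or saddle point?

saddle point

The Hessian is constant: H = [[6, 6, 2], [6, -2, 0], [2, 0, -6]].
Leading principal minors: Δ₁ = 6, Δ₂ = -48, Δ₃ = 296.
The minors fit neither the all-positive nor the alternating-sign pattern, so H is indefinite: a saddle point.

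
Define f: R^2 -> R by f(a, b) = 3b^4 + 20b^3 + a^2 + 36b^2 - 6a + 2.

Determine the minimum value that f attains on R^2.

-7

f(a,b) separates as P(a) + Q(b) + 2, so its minimum is min P + min Q + 2.
P'(a) = 2a - 6 vanishes at a ∈ {3}; Q'(b) = 12b(b + 2)(b + 3) vanishes at b ∈ {-3, -2, 0}.
Local minima of P (where P''>0): P(3)=-9. Local minima of Q: Q(-3)=27, Q(0)=0.
So the global minimum of f is P(3) + Q(0) + 2 = -9 + 0 + 2 = -7, attained at (3, 0).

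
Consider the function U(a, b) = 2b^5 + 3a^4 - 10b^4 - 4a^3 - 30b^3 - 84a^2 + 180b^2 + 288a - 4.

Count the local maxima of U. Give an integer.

2

U separates as a function of a plus a function of b, so ∇U=0 decouples.
∂U/∂a = 12(a - 3)(a - 2)(a + 4) = 0 at a ∈ {-4, 2, 3}; ∂U/∂b = 10b(b - 4)(b - 3)(b + 3) = 0 at b ∈ {-3, 0, 3, 4}.
The Hessian is diagonal: diag(U_aa, U_bb). Second derivatives: U_aa(-4)=504, U_aa(2)=-72, U_aa(3)=84; U_bb(-3)=-1260, U_bb(0)=360, U_bb(3)=-180, U_bb(4)=280.
Local maxima occur where both diagonal entries negative: (2, -3), (2, 3). Count: 2.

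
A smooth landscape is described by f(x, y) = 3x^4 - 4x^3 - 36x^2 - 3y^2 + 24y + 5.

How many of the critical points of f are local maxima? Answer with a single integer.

f separates as a function of x plus a function of y, so ∇f=0 decouples.
∂f/∂x = 12x(x - 3)(x + 2) = 0 at x ∈ {-2, 0, 3}; ∂f/∂y = -6(y - 4) = 0 at y ∈ {4}.
The Hessian is diagonal: diag(f_xx, f_yy). Second derivatives: f_xx(-2)=120, f_xx(0)=-72, f_xx(3)=180; f_yy(4)=-6.
Local maxima occur where both diagonal entries negative: (0, 4). Count: 1.

1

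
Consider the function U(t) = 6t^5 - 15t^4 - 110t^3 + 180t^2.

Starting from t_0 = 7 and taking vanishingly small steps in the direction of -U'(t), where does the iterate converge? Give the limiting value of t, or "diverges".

U'(t) = 30t(t - 4)(t - 1)(t + 3), so U'(7) = 37800.
Gradient descent moves in the -U' direction, i.e. t is decreasing.
The nearest critical point in that direction is t = 4, where U'' = 2520 > 0 (a local minimum). The iterate converges there.

4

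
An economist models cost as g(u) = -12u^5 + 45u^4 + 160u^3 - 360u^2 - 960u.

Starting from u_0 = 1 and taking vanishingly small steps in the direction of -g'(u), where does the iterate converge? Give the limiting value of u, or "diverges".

g'(u) = -60(u - 4)(u - 2)(u + 1)(u + 2), so g'(1) = -1080.
Gradient descent moves in the -g' direction, i.e. u is increasing.
The nearest critical point in that direction is u = 2, where g'' = 1440 > 0 (a local minimum). The iterate converges there.

2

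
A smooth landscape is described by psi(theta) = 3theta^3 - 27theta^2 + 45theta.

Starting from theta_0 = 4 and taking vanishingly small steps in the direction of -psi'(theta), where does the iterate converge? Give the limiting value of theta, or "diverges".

5

psi'(theta) = 9(theta - 5)(theta - 1), so psi'(4) = -27.
Gradient descent moves in the -psi' direction, i.e. theta is increasing.
The nearest critical point in that direction is theta = 5, where psi'' = 36 > 0 (a local minimum). The iterate converges there.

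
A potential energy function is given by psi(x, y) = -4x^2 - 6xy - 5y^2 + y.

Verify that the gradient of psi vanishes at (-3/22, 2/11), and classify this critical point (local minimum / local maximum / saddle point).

∇psi = (-8x - 6y, -6x - 10y + 1); substituting (-3/22, 2/11) gives ∇psi = (0, 0), so (-3/22, 2/11) is indeed a critical point.
The Hessian of psi is constant: H = [[-8, -6], [-6, -10]].
det(H) = (-8)·(-10) − (-6)² = 44.
det(H) > 0 and tr(H) = -18 < 0, so H is negative definite and the point is a local maximum.

local maximum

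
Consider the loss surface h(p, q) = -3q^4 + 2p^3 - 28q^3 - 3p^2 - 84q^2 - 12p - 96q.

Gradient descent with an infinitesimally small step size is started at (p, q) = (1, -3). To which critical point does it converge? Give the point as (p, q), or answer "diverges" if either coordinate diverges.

(2, -2)

h is separable, so gradient descent decouples: p follows -∂h/∂p, q follows -∂h/∂q.
∂h/∂p = 6(p - 2)(p + 1); at p=1 this is -12, so p increases.
∂h/∂q = -12(q + 1)(q + 2)(q + 4); at q=-3 this is -24, so q increases.
p converges to its nearest critical value 2 (a local min of the p-part); q converges to -2. The iterate converges to (2, -2).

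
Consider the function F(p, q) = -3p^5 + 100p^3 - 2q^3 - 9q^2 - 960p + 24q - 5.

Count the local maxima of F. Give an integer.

2

F separates as a function of p plus a function of q, so ∇F=0 decouples.
∂F/∂p = -15(p - 4)(p - 2)(p + 2)(p + 4) = 0 at p ∈ {-4, -2, 2, 4}; ∂F/∂q = -6(q - 1)(q + 4) = 0 at q ∈ {-4, 1}.
The Hessian is diagonal: diag(F_pp, F_qq). Second derivatives: F_pp(-4)=1440, F_pp(-2)=-720, F_pp(2)=720, F_pp(4)=-1440; F_qq(-4)=30, F_qq(1)=-30.
Local maxima occur where both diagonal entries negative: (-2, 1), (4, 1). Count: 2.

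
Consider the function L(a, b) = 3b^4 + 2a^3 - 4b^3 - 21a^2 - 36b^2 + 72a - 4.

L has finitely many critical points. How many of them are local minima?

2

L separates as a function of a plus a function of b, so ∇L=0 decouples.
∂L/∂a = 6(a - 4)(a - 3) = 0 at a ∈ {3, 4}; ∂L/∂b = 12b(b - 3)(b + 2) = 0 at b ∈ {-2, 0, 3}.
The Hessian is diagonal: diag(L_aa, L_bb). Second derivatives: L_aa(3)=-6, L_aa(4)=6; L_bb(-2)=120, L_bb(0)=-72, L_bb(3)=180.
Local minima occur where both diagonal entries positive: (4, -2), (4, 3). Count: 2.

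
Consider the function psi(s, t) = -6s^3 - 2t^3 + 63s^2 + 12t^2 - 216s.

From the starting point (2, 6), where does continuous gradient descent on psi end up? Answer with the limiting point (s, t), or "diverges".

diverges

psi is separable, so gradient descent decouples: s follows -∂psi/∂s, t follows -∂psi/∂t.
∂psi/∂s = -18(s - 4)(s - 3); at s=2 this is -36, so s increases.
∂psi/∂t = -6t(t - 4); at t=6 this is -72, so t increases.
The t-coordinate has no critical point in that direction and runs off to infinity.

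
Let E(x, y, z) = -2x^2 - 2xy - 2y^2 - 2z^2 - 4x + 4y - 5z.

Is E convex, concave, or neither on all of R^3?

E is quadratic, so its Hessian is the constant matrix H = [[-4, -2, 0], [-2, -4, 0], [0, 0, -4]].
Leading principal minors: -4, 12, -48.
Signs alternate −, +, − ⇒ H ≺ 0 ⇒ concave.

concave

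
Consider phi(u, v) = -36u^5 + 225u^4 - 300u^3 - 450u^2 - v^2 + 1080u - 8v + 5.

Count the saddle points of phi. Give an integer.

2

phi separates as a function of u plus a function of v, so ∇phi=0 decouples.
∂phi/∂u = -180(u - 3)(u - 2)(u - 1)(u + 1) = 0 at u ∈ {-1, 1, 2, 3}; ∂phi/∂v = -2(v + 4) = 0 at v ∈ {-4}.
The Hessian is diagonal: diag(phi_uu, phi_vv). Second derivatives: phi_uu(-1)=4320, phi_uu(1)=-720, phi_uu(2)=540, phi_uu(3)=-1440; phi_vv(-4)=-2.
Saddle points occur where the two diagonal entries have opposite signs: (-1, -4), (2, -4). Count: 2.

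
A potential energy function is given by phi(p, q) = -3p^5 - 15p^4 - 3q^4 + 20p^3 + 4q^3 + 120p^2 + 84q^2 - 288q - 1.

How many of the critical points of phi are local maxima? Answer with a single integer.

4

phi separates as a function of p plus a function of q, so ∇phi=0 decouples.
∂phi/∂p = -15p(p - 2)(p + 2)(p + 4) = 0 at p ∈ {-4, -2, 0, 2}; ∂phi/∂q = -12(q - 3)(q - 2)(q + 4) = 0 at q ∈ {-4, 2, 3}.
The Hessian is diagonal: diag(phi_pp, phi_qq). Second derivatives: phi_pp(-4)=720, phi_pp(-2)=-240, phi_pp(0)=240, phi_pp(2)=-720; phi_qq(-4)=-504, phi_qq(2)=72, phi_qq(3)=-84.
Local maxima occur where both diagonal entries negative: (-2, -4), (-2, 3), (2, -4), (2, 3). Count: 4.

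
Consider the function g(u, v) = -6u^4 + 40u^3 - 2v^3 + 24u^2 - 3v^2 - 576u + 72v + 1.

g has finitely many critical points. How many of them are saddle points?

g separates as a function of u plus a function of v, so ∇g=0 decouples.
∂g/∂u = -24(u - 4)(u - 3)(u + 2) = 0 at u ∈ {-2, 3, 4}; ∂g/∂v = -6(v - 3)(v + 4) = 0 at v ∈ {-4, 3}.
The Hessian is diagonal: diag(g_uu, g_vv). Second derivatives: g_uu(-2)=-720, g_uu(3)=120, g_uu(4)=-144; g_vv(-4)=42, g_vv(3)=-42.
Saddle points occur where the two diagonal entries have opposite signs: (-2, -4), (3, 3), (4, -4). Count: 3.

3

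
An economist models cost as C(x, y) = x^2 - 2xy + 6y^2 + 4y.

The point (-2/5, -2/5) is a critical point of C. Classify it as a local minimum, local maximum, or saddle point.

The Hessian of C is constant: H = [[2, -2], [-2, 12]].
det(H) = 2·12 − (-2)² = 20.
det(H) > 0 and tr(H) = 14 > 0, so H is positive definite and the point is a local minimum.

local minimum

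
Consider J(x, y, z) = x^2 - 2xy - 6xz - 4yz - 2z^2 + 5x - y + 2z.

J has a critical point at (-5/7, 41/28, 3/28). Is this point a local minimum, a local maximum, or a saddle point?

saddle point

The Hessian is constant: H = [[2, -2, -6], [-2, 0, -4], [-6, -4, -4]].
Leading principal minors: Δ₁ = 2, Δ₂ = -4, Δ₃ = -112.
The minors fit neither the all-positive nor the alternating-sign pattern, so H is indefinite: a saddle point.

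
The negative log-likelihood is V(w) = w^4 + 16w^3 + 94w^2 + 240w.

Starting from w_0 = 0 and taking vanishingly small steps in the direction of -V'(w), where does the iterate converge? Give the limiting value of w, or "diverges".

-3

V'(w) = 4(w + 3)(w + 4)(w + 5), so V'(0) = 240.
Gradient descent moves in the -V' direction, i.e. w is decreasing.
The nearest critical point in that direction is w = -3, where V'' = 8 > 0 (a local minimum). The iterate converges there.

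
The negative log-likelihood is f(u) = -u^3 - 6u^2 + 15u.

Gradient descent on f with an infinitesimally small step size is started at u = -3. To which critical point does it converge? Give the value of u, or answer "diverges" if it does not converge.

-5

f'(u) = -3(u - 1)(u + 5), so f'(-3) = 24.
Gradient descent moves in the -f' direction, i.e. u is decreasing.
The nearest critical point in that direction is u = -5, where f'' = 18 > 0 (a local minimum). The iterate converges there.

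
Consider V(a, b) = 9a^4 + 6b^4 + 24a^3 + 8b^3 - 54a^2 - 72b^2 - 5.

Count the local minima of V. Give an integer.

V separates as a function of a plus a function of b, so ∇V=0 decouples.
∂V/∂a = 36a(a - 1)(a + 3) = 0 at a ∈ {-3, 0, 1}; ∂V/∂b = 24b(b - 2)(b + 3) = 0 at b ∈ {-3, 0, 2}.
The Hessian is diagonal: diag(V_aa, V_bb). Second derivatives: V_aa(-3)=432, V_aa(0)=-108, V_aa(1)=144; V_bb(-3)=360, V_bb(0)=-144, V_bb(2)=240.
Local minima occur where both diagonal entries positive: (-3, -3), (-3, 2), (1, -3), (1, 2). Count: 4.

4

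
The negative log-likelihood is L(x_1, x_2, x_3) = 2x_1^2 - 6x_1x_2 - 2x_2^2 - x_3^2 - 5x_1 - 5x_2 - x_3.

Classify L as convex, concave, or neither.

neither

L is quadratic, so its Hessian is the constant matrix H = [[4, -6, 0], [-6, -4, 0], [0, 0, -2]].
Leading principal minors: 4, -52, 104.
Neither pattern holds ⇒ H is indefinite ⇒ neither convex nor concave.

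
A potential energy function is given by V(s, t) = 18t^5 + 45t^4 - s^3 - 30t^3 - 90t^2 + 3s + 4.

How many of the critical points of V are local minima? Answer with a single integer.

2

V separates as a function of s plus a function of t, so ∇V=0 decouples.
∂V/∂s = -3(s - 1)(s + 1) = 0 at s ∈ {-1, 1}; ∂V/∂t = 90t(t - 1)(t + 1)(t + 2) = 0 at t ∈ {-2, -1, 0, 1}.
The Hessian is diagonal: diag(V_ss, V_tt). Second derivatives: V_ss(-1)=6, V_ss(1)=-6; V_tt(-2)=-540, V_tt(-1)=180, V_tt(0)=-180, V_tt(1)=540.
Local minima occur where both diagonal entries positive: (-1, -1), (-1, 1). Count: 2.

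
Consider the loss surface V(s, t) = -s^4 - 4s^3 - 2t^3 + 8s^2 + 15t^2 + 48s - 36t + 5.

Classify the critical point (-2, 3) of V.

saddle point

The mixed partial ∂²V/∂s∂t is 0, so the Hessian at any point is diag(V_ss, V_tt) = diag(4(-3s^2 - 6s + 4), 6(-2t + 5)).
At (-2, 3): H = diag(16, -6).
The eigenvalues have opposite signs, so H is indefinite: a saddle point.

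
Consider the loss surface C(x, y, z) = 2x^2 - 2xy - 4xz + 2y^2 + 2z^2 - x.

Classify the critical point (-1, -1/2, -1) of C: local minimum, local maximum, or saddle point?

The Hessian is constant: H = [[4, -2, -4], [-2, 4, 0], [-4, 0, 4]].
Leading principal minors: Δ₁ = 4, Δ₂ = 12, Δ₃ = -16.
The minors fit neither the all-positive nor the alternating-sign pattern, so H is indefinite: a saddle point.

saddle point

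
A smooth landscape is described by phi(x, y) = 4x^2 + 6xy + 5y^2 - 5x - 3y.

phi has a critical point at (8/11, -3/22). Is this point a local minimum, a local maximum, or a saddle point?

local minimum

The Hessian of phi is constant: H = [[8, 6], [6, 10]].
det(H) = 8·10 − 6² = 44.
det(H) > 0 and tr(H) = 18 > 0, so H is positive definite and the point is a local minimum.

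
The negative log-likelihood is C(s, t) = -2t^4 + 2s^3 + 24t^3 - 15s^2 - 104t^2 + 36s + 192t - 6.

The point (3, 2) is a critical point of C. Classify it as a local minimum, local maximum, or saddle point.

The mixed partial ∂²C/∂s∂t is 0, so the Hessian at any point is diag(C_ss, C_tt) = diag(6(2s - 5), 8(-3t^2 + 18t - 26)).
At (3, 2): H = diag(6, -16).
The eigenvalues have opposite signs, so H is indefinite: a saddle point.

saddle point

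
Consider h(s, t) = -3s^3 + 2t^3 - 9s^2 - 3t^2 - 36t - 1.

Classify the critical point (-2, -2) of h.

The mixed partial ∂²h/∂s∂t is 0, so the Hessian at any point is diag(h_ss, h_tt) = diag(-18(s + 1), 6(2t - 1)).
At (-2, -2): H = diag(18, -30).
The eigenvalues have opposite signs, so H is indefinite: a saddle point.

saddle point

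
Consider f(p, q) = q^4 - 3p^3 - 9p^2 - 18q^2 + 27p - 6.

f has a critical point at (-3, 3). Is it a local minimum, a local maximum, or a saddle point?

The mixed partial ∂²f/∂p∂q is 0, so the Hessian at any point is diag(f_pp, f_qq) = diag(-18(p + 1), 12(q^2 - 3)).
At (-3, 3): H = diag(36, 72).
Both eigenvalues are positive, so H is positive definite: a local minimum.

local minimum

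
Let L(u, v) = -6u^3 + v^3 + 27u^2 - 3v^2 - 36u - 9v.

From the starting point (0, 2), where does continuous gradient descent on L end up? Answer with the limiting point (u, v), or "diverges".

L is separable, so gradient descent decouples: u follows -∂L/∂u, v follows -∂L/∂v.
∂L/∂u = -18(u - 2)(u - 1); at u=0 this is -36, so u increases.
∂L/∂v = 3(v - 3)(v + 1); at v=2 this is -9, so v increases.
u converges to its nearest critical value 1 (a local min of the u-part); v converges to 3. The iterate converges to (1, 3).

(1, 3)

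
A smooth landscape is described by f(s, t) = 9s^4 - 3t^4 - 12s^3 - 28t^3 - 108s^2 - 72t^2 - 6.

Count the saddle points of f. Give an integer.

f separates as a function of s plus a function of t, so ∇f=0 decouples.
∂f/∂s = 36s(s - 3)(s + 2) = 0 at s ∈ {-2, 0, 3}; ∂f/∂t = -12t(t + 3)(t + 4) = 0 at t ∈ {-4, -3, 0}.
The Hessian is diagonal: diag(f_ss, f_tt). Second derivatives: f_ss(-2)=360, f_ss(0)=-216, f_ss(3)=540; f_tt(-4)=-48, f_tt(-3)=36, f_tt(0)=-144.
Saddle points occur where the two diagonal entries have opposite signs: (-2, -4), (-2, 0), (0, -3), (3, -4), (3, 0). Count: 5.

5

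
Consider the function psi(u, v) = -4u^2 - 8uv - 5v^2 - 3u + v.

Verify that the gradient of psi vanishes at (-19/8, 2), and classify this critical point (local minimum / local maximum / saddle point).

local maximum

∇psi = (-8u - 8v - 3, -8u - 10v + 1); substituting (-19/8, 2) gives ∇psi = (0, 0), so (-19/8, 2) is indeed a critical point.
The Hessian of psi is constant: H = [[-8, -8], [-8, -10]].
det(H) = (-8)·(-10) − (-8)² = 16.
det(H) > 0 and tr(H) = -18 < 0, so H is negative definite and the point is a local maximum.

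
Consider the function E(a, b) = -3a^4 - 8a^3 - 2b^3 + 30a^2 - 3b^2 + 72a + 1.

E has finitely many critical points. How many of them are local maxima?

E separates as a function of a plus a function of b, so ∇E=0 decouples.
∂E/∂a = -12(a - 2)(a + 1)(a + 3) = 0 at a ∈ {-3, -1, 2}; ∂E/∂b = -6b(b + 1) = 0 at b ∈ {-1, 0}.
The Hessian is diagonal: diag(E_aa, E_bb). Second derivatives: E_aa(-3)=-120, E_aa(-1)=72, E_aa(2)=-180; E_bb(-1)=6, E_bb(0)=-6.
Local maxima occur where both diagonal entries negative: (-3, 0), (2, 0). Count: 2.

2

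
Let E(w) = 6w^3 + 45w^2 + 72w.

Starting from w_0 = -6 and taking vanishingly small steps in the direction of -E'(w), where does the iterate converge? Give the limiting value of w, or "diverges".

E'(w) = 18(w + 1)(w + 4), so E'(-6) = 180.
Gradient descent moves in the -E' direction, i.e. w is decreasing.
There is no critical point below w=-6, and E' keeps the same sign, so the iterate runs off to −∞.

diverges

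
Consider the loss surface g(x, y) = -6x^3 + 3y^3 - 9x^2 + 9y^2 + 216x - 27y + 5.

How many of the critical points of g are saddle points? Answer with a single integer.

2

g separates as a function of x plus a function of y, so ∇g=0 decouples.
∂g/∂x = -18(x - 3)(x + 4) = 0 at x ∈ {-4, 3}; ∂g/∂y = 9(y - 1)(y + 3) = 0 at y ∈ {-3, 1}.
The Hessian is diagonal: diag(g_xx, g_yy). Second derivatives: g_xx(-4)=126, g_xx(3)=-126; g_yy(-3)=-36, g_yy(1)=36.
Saddle points occur where the two diagonal entries have opposite signs: (-4, -3), (3, 1). Count: 2.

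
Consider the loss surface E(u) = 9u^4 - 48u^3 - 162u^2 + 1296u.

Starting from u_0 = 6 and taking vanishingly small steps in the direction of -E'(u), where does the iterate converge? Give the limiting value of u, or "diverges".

E'(u) = 36(u - 4)(u - 3)(u + 3), so E'(6) = 1944.
Gradient descent moves in the -E' direction, i.e. u is decreasing.
The nearest critical point in that direction is u = 4, where E'' = 252 > 0 (a local minimum). The iterate converges there.

4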